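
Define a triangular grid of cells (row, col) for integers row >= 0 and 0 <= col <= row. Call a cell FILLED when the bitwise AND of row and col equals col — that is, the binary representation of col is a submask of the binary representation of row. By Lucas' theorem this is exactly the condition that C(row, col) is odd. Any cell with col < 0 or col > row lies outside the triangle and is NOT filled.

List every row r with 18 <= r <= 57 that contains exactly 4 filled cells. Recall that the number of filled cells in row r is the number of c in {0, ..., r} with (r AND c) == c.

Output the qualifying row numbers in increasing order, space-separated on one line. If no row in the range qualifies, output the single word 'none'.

Row r has 2^popcount(r) filled cells, so we need popcount(r) = log2(4) = 2.
Scan r = 18..57 and keep those with exactly 2 one-bits:
r=18=10010 popcount=2 -> KEEP
r=19=10011 popcount=3 -> skip
r=20=10100 popcount=2 -> KEEP
r=21=10101 popcount=3 -> skip
r=22=10110 popcount=3 -> skip
r=23=10111 popcount=4 -> skip
r=24=11000 popcount=2 -> KEEP
r=25=11001 popcount=3 -> skip
r=26=11010 popcount=3 -> skip
r=27=11011 popcount=4 -> skip
r=28=11100 popcount=3 -> skip
r=29=11101 popcount=4 -> skip
r=30=11110 popcount=4 -> skip
r=31=11111 popcount=5 -> skip
r=32=100000 popcount=1 -> skip
r=33=100001 popcount=2 -> KEEP
r=34=100010 popcount=2 -> KEEP
r=35=100011 popcount=3 -> skip
r=36=100100 popcount=2 -> KEEP
r=37=100101 popcount=3 -> skip
r=38=100110 popcount=3 -> skip
r=39=100111 popcount=4 -> skip
r=40=101000 popcount=2 -> KEEP
r=41=101001 popcount=3 -> skip
r=42=101010 popcount=3 -> skip
r=43=101011 popcount=4 -> skip
r=44=101100 popcount=3 -> skip
r=45=101101 popcount=4 -> skip
r=46=101110 popcount=4 -> skip
r=47=101111 popcount=5 -> skip
r=48=110000 popcount=2 -> KEEP
r=49=110001 popcount=3 -> skip
r=50=110010 popcount=3 -> skip
r=51=110011 popcount=4 -> skip
r=52=110100 popcount=3 -> skip
r=53=110101 popcount=4 -> skip
r=54=110110 popcount=4 -> skip
r=55=110111 popcount=5 -> skip
r=56=111000 popcount=3 -> skip
r=57=111001 popcount=4 -> skip
Kept rows: 18 20 24 33 34 36 40 48

Answer: 18 20 24 33 34 36 40 48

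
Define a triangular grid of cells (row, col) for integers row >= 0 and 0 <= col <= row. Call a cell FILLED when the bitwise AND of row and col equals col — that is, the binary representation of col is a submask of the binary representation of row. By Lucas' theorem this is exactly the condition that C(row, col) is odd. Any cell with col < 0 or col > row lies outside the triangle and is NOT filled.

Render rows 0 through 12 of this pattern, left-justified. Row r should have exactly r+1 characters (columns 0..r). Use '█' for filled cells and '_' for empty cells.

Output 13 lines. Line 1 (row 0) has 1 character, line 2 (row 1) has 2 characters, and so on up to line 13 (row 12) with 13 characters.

Answer: █
██
█_█
████
█___█
██__██
█_█_█_█
████████
█_______█
██______██
█_█_____█_█
████____████
█___█___█___█

Derivation:
r0=0: █
r1=1: ██
r2=10: █_█
r3=11: ████
r4=100: █___█
r5=101: ██__██
r6=110: █_█_█_█
r7=111: ████████
r8=1000: █_______█
r9=1001: ██______██
r10=1010: █_█_____█_█
r11=1011: ████____████
r12=1100: █___█___█___█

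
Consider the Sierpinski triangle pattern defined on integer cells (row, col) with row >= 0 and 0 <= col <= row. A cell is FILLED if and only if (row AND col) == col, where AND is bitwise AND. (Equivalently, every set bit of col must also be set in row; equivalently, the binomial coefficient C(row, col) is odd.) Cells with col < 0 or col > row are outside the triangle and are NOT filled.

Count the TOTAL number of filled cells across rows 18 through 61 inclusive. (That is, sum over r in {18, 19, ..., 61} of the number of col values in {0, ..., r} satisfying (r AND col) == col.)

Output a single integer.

Answer: 546

Derivation:
r18=10010 pc2: +4 =4
r19=10011 pc3: +8 =12
r20=10100 pc2: +4 =16
r21=10101 pc3: +8 =24
r22=10110 pc3: +8 =32
r23=10111 pc4: +16 =48
r24=11000 pc2: +4 =52
r25=11001 pc3: +8 =60
r26=11010 pc3: +8 =68
r27=11011 pc4: +16 =84
r28=11100 pc3: +8 =92
r29=11101 pc4: +16 =108
r30=11110 pc4: +16 =124
r31=11111 pc5: +32 =156
r32=100000 pc1: +2 =158
r33=100001 pc2: +4 =162
r34=100010 pc2: +4 =166
r35=100011 pc3: +8 =174
r36=100100 pc2: +4 =178
r37=100101 pc3: +8 =186
r38=100110 pc3: +8 =194
r39=100111 pc4: +16 =210
r40=101000 pc2: +4 =214
r41=101001 pc3: +8 =222
r42=101010 pc3: +8 =230
r43=101011 pc4: +16 =246
r44=101100 pc3: +8 =254
r45=101101 pc4: +16 =270
r46=101110 pc4: +16 =286
r47=101111 pc5: +32 =318
r48=110000 pc2: +4 =322
r49=110001 pc3: +8 =330
r50=110010 pc3: +8 =338
r51=110011 pc4: +16 =354
r52=110100 pc3: +8 =362
r53=110101 pc4: +16 =378
r54=110110 pc4: +16 =394
r55=110111 pc5: +32 =426
r56=111000 pc3: +8 =434
r57=111001 pc4: +16 =450
r58=111010 pc4: +16 =466
r59=111011 pc5: +32 =498
r60=111100 pc4: +16 =514
r61=111101 pc5: +32 =546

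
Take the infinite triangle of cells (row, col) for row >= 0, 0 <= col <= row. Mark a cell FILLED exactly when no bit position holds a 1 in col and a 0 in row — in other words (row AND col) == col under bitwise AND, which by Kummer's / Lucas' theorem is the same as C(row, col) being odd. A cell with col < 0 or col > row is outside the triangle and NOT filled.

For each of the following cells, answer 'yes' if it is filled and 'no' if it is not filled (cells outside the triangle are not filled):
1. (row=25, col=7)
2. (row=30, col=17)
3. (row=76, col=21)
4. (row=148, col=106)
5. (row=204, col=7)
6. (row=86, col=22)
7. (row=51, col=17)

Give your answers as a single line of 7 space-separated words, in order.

(25,7): row=0b11001, col=0b111, row AND col = 0b1 = 1; 1 != 7 -> empty
(30,17): row=0b11110, col=0b10001, row AND col = 0b10000 = 16; 16 != 17 -> empty
(76,21): row=0b1001100, col=0b10101, row AND col = 0b100 = 4; 4 != 21 -> empty
(148,106): row=0b10010100, col=0b1101010, row AND col = 0b0 = 0; 0 != 106 -> empty
(204,7): row=0b11001100, col=0b111, row AND col = 0b100 = 4; 4 != 7 -> empty
(86,22): row=0b1010110, col=0b10110, row AND col = 0b10110 = 22; 22 == 22 -> filled
(51,17): row=0b110011, col=0b10001, row AND col = 0b10001 = 17; 17 == 17 -> filled

Answer: no no no no no yes yes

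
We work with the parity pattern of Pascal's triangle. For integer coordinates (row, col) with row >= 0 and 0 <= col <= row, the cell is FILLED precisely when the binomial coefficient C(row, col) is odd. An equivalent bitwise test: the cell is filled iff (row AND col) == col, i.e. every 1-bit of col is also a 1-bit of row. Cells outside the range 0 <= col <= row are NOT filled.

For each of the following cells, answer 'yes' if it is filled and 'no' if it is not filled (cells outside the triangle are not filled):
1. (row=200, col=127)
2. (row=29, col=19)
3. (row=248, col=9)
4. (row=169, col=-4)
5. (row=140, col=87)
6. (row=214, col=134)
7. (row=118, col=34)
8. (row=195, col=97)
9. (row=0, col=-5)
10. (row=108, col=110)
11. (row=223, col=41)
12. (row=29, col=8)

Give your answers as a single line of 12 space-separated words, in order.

Answer: no no no no no yes yes no no no no yes

Derivation:
(200,127): row=0b11001000, col=0b1111111, row AND col = 0b1001000 = 72; 72 != 127 -> empty
(29,19): row=0b11101, col=0b10011, row AND col = 0b10001 = 17; 17 != 19 -> empty
(248,9): row=0b11111000, col=0b1001, row AND col = 0b1000 = 8; 8 != 9 -> empty
(169,-4): col outside [0, 169] -> not filled
(140,87): row=0b10001100, col=0b1010111, row AND col = 0b100 = 4; 4 != 87 -> empty
(214,134): row=0b11010110, col=0b10000110, row AND col = 0b10000110 = 134; 134 == 134 -> filled
(118,34): row=0b1110110, col=0b100010, row AND col = 0b100010 = 34; 34 == 34 -> filled
(195,97): row=0b11000011, col=0b1100001, row AND col = 0b1000001 = 65; 65 != 97 -> empty
(0,-5): col outside [0, 0] -> not filled
(108,110): col outside [0, 108] -> not filled
(223,41): row=0b11011111, col=0b101001, row AND col = 0b1001 = 9; 9 != 41 -> empty
(29,8): row=0b11101, col=0b1000, row AND col = 0b1000 = 8; 8 == 8 -> filled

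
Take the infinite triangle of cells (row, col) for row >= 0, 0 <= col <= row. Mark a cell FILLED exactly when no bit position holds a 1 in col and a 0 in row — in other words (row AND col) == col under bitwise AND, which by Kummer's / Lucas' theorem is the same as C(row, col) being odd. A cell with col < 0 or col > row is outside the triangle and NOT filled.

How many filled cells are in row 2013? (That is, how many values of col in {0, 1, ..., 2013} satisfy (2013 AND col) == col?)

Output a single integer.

Answer: 512

Derivation:
2013 in binary = 11111011101
popcount(2013) = number of 1-bits in 11111011101 = 9
A col c satisfies (2013 AND c) == c iff every set bit of c is also set in 2013; each of the 9 set bits of 2013 can independently be on or off in c.
count = 2^9 = 512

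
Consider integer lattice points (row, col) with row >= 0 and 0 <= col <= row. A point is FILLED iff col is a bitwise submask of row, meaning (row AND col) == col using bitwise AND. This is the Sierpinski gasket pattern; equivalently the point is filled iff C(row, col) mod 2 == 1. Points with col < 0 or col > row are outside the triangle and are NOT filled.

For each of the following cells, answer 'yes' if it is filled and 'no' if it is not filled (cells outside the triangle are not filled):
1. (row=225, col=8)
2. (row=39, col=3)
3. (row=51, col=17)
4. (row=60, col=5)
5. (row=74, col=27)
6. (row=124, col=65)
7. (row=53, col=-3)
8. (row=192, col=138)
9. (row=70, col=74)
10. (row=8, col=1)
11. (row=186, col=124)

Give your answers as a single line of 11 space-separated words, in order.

Answer: no yes yes no no no no no no no no

Derivation:
(225,8): row=0b11100001, col=0b1000, row AND col = 0b0 = 0; 0 != 8 -> empty
(39,3): row=0b100111, col=0b11, row AND col = 0b11 = 3; 3 == 3 -> filled
(51,17): row=0b110011, col=0b10001, row AND col = 0b10001 = 17; 17 == 17 -> filled
(60,5): row=0b111100, col=0b101, row AND col = 0b100 = 4; 4 != 5 -> empty
(74,27): row=0b1001010, col=0b11011, row AND col = 0b1010 = 10; 10 != 27 -> empty
(124,65): row=0b1111100, col=0b1000001, row AND col = 0b1000000 = 64; 64 != 65 -> empty
(53,-3): col outside [0, 53] -> not filled
(192,138): row=0b11000000, col=0b10001010, row AND col = 0b10000000 = 128; 128 != 138 -> empty
(70,74): col outside [0, 70] -> not filled
(8,1): row=0b1000, col=0b1, row AND col = 0b0 = 0; 0 != 1 -> empty
(186,124): row=0b10111010, col=0b1111100, row AND col = 0b111000 = 56; 56 != 124 -> empty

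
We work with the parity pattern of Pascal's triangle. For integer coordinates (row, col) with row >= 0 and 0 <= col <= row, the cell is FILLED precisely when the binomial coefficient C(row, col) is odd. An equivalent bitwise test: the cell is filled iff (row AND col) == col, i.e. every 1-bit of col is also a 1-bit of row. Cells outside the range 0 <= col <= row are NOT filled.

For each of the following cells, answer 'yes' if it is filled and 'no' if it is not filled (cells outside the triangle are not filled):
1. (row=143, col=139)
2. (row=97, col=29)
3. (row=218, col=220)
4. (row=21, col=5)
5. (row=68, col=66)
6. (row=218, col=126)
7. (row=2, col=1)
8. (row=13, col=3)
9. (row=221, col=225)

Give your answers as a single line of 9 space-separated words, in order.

Answer: yes no no yes no no no no no

Derivation:
(143,139): row=0b10001111, col=0b10001011, row AND col = 0b10001011 = 139; 139 == 139 -> filled
(97,29): row=0b1100001, col=0b11101, row AND col = 0b1 = 1; 1 != 29 -> empty
(218,220): col outside [0, 218] -> not filled
(21,5): row=0b10101, col=0b101, row AND col = 0b101 = 5; 5 == 5 -> filled
(68,66): row=0b1000100, col=0b1000010, row AND col = 0b1000000 = 64; 64 != 66 -> empty
(218,126): row=0b11011010, col=0b1111110, row AND col = 0b1011010 = 90; 90 != 126 -> empty
(2,1): row=0b10, col=0b1, row AND col = 0b0 = 0; 0 != 1 -> empty
(13,3): row=0b1101, col=0b11, row AND col = 0b1 = 1; 1 != 3 -> empty
(221,225): col outside [0, 221] -> not filled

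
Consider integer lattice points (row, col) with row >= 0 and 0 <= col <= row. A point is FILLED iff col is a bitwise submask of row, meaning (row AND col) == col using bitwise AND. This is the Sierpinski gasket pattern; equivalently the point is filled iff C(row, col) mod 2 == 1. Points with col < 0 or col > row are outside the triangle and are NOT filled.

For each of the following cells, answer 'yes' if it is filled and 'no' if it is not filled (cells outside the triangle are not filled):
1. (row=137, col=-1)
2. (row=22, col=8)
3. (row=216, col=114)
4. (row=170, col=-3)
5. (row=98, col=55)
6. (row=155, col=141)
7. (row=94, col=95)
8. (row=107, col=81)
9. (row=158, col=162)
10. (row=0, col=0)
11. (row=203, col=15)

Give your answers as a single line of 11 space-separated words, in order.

(137,-1): col outside [0, 137] -> not filled
(22,8): row=0b10110, col=0b1000, row AND col = 0b0 = 0; 0 != 8 -> empty
(216,114): row=0b11011000, col=0b1110010, row AND col = 0b1010000 = 80; 80 != 114 -> empty
(170,-3): col outside [0, 170] -> not filled
(98,55): row=0b1100010, col=0b110111, row AND col = 0b100010 = 34; 34 != 55 -> empty
(155,141): row=0b10011011, col=0b10001101, row AND col = 0b10001001 = 137; 137 != 141 -> empty
(94,95): col outside [0, 94] -> not filled
(107,81): row=0b1101011, col=0b1010001, row AND col = 0b1000001 = 65; 65 != 81 -> empty
(158,162): col outside [0, 158] -> not filled
(0,0): row=0b0, col=0b0, row AND col = 0b0 = 0; 0 == 0 -> filled
(203,15): row=0b11001011, col=0b1111, row AND col = 0b1011 = 11; 11 != 15 -> empty

Answer: no no no no no no no no no yes no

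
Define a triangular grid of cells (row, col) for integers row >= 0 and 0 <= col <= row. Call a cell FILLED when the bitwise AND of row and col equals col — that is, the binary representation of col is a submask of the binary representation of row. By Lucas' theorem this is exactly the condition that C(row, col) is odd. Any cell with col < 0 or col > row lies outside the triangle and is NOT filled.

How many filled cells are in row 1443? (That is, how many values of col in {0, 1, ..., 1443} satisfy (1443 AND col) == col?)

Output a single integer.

1443 in binary = 10110100011
popcount(1443) = number of 1-bits in 10110100011 = 6
A col c satisfies (1443 AND c) == c iff every set bit of c is also set in 1443; each of the 6 set bits of 1443 can independently be on or off in c.
count = 2^6 = 64

Answer: 64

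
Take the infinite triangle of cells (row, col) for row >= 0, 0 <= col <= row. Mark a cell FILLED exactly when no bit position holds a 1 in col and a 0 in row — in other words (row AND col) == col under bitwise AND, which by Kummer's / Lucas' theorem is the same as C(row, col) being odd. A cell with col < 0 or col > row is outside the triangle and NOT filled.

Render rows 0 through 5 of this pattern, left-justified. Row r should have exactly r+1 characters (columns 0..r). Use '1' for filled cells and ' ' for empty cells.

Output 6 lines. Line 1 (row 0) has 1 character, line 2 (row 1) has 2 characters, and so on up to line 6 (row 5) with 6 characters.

Answer: 1
11
1 1
1111
1   1
11  11

Derivation:
r0=0: 1
r1=1: 11
r2=10: 1 1
r3=11: 1111
r4=100: 1   1
r5=101: 11  11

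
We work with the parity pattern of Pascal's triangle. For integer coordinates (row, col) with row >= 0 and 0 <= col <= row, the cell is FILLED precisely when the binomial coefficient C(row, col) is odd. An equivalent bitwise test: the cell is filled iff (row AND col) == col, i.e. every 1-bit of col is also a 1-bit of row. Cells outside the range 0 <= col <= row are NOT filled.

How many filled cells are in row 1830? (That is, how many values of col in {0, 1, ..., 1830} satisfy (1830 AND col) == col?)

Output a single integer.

1830 in binary = 11100100110
popcount(1830) = number of 1-bits in 11100100110 = 6
A col c satisfies (1830 AND c) == c iff every set bit of c is also set in 1830; each of the 6 set bits of 1830 can independently be on or off in c.
count = 2^6 = 64

Answer: 64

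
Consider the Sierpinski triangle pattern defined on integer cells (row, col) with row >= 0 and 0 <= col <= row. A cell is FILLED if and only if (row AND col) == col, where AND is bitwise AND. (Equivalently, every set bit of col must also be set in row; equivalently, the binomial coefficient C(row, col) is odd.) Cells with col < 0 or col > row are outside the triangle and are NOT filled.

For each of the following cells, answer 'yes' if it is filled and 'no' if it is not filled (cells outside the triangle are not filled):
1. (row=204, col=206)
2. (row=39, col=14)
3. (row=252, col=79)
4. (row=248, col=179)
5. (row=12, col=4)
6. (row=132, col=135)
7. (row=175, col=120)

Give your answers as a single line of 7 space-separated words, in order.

(204,206): col outside [0, 204] -> not filled
(39,14): row=0b100111, col=0b1110, row AND col = 0b110 = 6; 6 != 14 -> empty
(252,79): row=0b11111100, col=0b1001111, row AND col = 0b1001100 = 76; 76 != 79 -> empty
(248,179): row=0b11111000, col=0b10110011, row AND col = 0b10110000 = 176; 176 != 179 -> empty
(12,4): row=0b1100, col=0b100, row AND col = 0b100 = 4; 4 == 4 -> filled
(132,135): col outside [0, 132] -> not filled
(175,120): row=0b10101111, col=0b1111000, row AND col = 0b101000 = 40; 40 != 120 -> empty

Answer: no no no no yes no no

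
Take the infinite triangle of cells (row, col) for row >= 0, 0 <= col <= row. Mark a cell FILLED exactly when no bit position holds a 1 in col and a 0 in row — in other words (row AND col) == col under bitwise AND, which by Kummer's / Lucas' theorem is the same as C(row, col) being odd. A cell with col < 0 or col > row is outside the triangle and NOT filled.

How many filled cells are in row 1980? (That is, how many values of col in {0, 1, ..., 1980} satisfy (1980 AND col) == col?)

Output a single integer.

Answer: 256

Derivation:
1980 in binary = 11110111100
popcount(1980) = number of 1-bits in 11110111100 = 8
A col c satisfies (1980 AND c) == c iff every set bit of c is also set in 1980; each of the 8 set bits of 1980 can independently be on or off in c.
count = 2^8 = 256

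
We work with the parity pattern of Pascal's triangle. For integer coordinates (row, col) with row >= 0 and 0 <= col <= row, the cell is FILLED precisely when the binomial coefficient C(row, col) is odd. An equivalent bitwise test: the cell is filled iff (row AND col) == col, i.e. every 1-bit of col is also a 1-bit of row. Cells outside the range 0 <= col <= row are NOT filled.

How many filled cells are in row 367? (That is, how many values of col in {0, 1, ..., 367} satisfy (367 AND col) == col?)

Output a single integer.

Answer: 128

Derivation:
367 in binary = 101101111
popcount(367) = number of 1-bits in 101101111 = 7
A col c satisfies (367 AND c) == c iff every set bit of c is also set in 367; each of the 7 set bits of 367 can independently be on or off in c.
count = 2^7 = 128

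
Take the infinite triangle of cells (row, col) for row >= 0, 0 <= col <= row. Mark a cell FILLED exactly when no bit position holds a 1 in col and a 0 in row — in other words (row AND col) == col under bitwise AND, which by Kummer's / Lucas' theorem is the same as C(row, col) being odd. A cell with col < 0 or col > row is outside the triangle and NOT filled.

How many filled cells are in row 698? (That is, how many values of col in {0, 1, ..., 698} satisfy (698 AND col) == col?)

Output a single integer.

Answer: 64

Derivation:
698 in binary = 1010111010
popcount(698) = number of 1-bits in 1010111010 = 6
A col c satisfies (698 AND c) == c iff every set bit of c is also set in 698; each of the 6 set bits of 698 can independently be on or off in c.
count = 2^6 = 64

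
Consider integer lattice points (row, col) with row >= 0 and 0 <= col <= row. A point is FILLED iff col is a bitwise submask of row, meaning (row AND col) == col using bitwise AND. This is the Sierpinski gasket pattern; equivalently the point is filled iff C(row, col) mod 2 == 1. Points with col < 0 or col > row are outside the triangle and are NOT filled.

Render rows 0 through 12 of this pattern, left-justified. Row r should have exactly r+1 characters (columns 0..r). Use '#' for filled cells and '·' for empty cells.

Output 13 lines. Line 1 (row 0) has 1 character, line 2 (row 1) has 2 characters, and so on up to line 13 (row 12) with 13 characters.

r0=0: #
r1=1: ##
r2=10: #·#
r3=11: ####
r4=100: #···#
r5=101: ##··##
r6=110: #·#·#·#
r7=111: ########
r8=1000: #·······#
r9=1001: ##······##
r10=1010: #·#·····#·#
r11=1011: ####····####
r12=1100: #···#···#···#

Answer: #
##
#·#
####
#···#
##··##
#·#·#·#
########
#·······#
##······##
#·#·····#·#
####····####
#···#···#···#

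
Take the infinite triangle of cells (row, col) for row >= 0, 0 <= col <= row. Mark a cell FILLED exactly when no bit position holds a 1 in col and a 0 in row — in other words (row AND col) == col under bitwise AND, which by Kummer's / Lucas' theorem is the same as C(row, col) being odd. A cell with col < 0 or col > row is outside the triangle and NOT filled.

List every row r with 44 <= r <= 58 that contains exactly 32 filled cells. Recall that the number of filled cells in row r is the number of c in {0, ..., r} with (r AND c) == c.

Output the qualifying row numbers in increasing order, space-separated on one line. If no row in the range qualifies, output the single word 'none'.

Row r has 2^popcount(r) filled cells, so we need popcount(r) = log2(32) = 5.
Scan r = 44..58 and keep those with exactly 5 one-bits:
r=44=101100 popcount=3 -> skip
r=45=101101 popcount=4 -> skip
r=46=101110 popcount=4 -> skip
r=47=101111 popcount=5 -> KEEP
r=48=110000 popcount=2 -> skip
r=49=110001 popcount=3 -> skip
r=50=110010 popcount=3 -> skip
r=51=110011 popcount=4 -> skip
r=52=110100 popcount=3 -> skip
r=53=110101 popcount=4 -> skip
r=54=110110 popcount=4 -> skip
r=55=110111 popcount=5 -> KEEP
r=56=111000 popcount=3 -> skip
r=57=111001 popcount=4 -> skip
r=58=111010 popcount=4 -> skip
Kept rows: 47 55

Answer: 47 55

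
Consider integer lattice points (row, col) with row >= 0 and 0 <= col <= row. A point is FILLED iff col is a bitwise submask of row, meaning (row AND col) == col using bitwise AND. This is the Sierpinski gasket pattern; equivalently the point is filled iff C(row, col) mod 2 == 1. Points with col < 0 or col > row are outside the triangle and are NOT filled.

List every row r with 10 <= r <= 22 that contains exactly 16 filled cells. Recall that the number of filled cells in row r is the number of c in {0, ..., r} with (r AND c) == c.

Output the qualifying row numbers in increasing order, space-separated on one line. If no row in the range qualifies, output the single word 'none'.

Answer: 15

Derivation:
Row r has 2^popcount(r) filled cells, so we need popcount(r) = log2(16) = 4.
Scan r = 10..22 and keep those with exactly 4 one-bits:
r=10=1010 popcount=2 -> skip
r=11=1011 popcount=3 -> skip
r=12=1100 popcount=2 -> skip
r=13=1101 popcount=3 -> skip
r=14=1110 popcount=3 -> skip
r=15=1111 popcount=4 -> KEEP
r=16=10000 popcount=1 -> skip
r=17=10001 popcount=2 -> skip
r=18=10010 popcount=2 -> skip
r=19=10011 popcount=3 -> skip
r=20=10100 popcount=2 -> skip
r=21=10101 popcount=3 -> skip
r=22=10110 popcount=3 -> skip
Kept rows: 15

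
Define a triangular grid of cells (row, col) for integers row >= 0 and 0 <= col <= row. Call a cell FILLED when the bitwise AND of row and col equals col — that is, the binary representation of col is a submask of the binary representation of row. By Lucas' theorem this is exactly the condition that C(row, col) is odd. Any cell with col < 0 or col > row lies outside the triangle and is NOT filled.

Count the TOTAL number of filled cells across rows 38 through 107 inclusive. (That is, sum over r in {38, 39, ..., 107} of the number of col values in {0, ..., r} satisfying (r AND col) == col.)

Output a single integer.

r38=100110 pc3: +8 =8
r39=100111 pc4: +16 =24
r40=101000 pc2: +4 =28
r41=101001 pc3: +8 =36
r42=101010 pc3: +8 =44
r43=101011 pc4: +16 =60
r44=101100 pc3: +8 =68
r45=101101 pc4: +16 =84
r46=101110 pc4: +16 =100
r47=101111 pc5: +32 =132
r48=110000 pc2: +4 =136
r49=110001 pc3: +8 =144
r50=110010 pc3: +8 =152
r51=110011 pc4: +16 =168
r52=110100 pc3: +8 =176
r53=110101 pc4: +16 =192
r54=110110 pc4: +16 =208
r55=110111 pc5: +32 =240
r56=111000 pc3: +8 =248
r57=111001 pc4: +16 =264
r58=111010 pc4: +16 =280
r59=111011 pc5: +32 =312
r60=111100 pc4: +16 =328
r61=111101 pc5: +32 =360
r62=111110 pc5: +32 =392
r63=111111 pc6: +64 =456
r64=1000000 pc1: +2 =458
r65=1000001 pc2: +4 =462
r66=1000010 pc2: +4 =466
r67=1000011 pc3: +8 =474
r68=1000100 pc2: +4 =478
r69=1000101 pc3: +8 =486
r70=1000110 pc3: +8 =494
r71=1000111 pc4: +16 =510
r72=1001000 pc2: +4 =514
r73=1001001 pc3: +8 =522
r74=1001010 pc3: +8 =530
r75=1001011 pc4: +16 =546
r76=1001100 pc3: +8 =554
r77=1001101 pc4: +16 =570
r78=1001110 pc4: +16 =586
r79=1001111 pc5: +32 =618
r80=1010000 pc2: +4 =622
r81=1010001 pc3: +8 =630
r82=1010010 pc3: +8 =638
r83=1010011 pc4: +16 =654
r84=1010100 pc3: +8 =662
r85=1010101 pc4: +16 =678
r86=1010110 pc4: +16 =694
r87=1010111 pc5: +32 =726
r88=1011000 pc3: +8 =734
r89=1011001 pc4: +16 =750
r90=1011010 pc4: +16 =766
r91=1011011 pc5: +32 =798
r92=1011100 pc4: +16 =814
r93=1011101 pc5: +32 =846
r94=1011110 pc5: +32 =878
r95=1011111 pc6: +64 =942
r96=1100000 pc2: +4 =946
r97=1100001 pc3: +8 =954
r98=1100010 pc3: +8 =962
r99=1100011 pc4: +16 =978
r100=1100100 pc3: +8 =986
r101=1100101 pc4: +16 =1002
r102=1100110 pc4: +16 =1018
r103=1100111 pc5: +32 =1050
r104=1101000 pc3: +8 =1058
r105=1101001 pc4: +16 =1074
r106=1101010 pc4: +16 =1090
r107=1101011 pc5: +32 =1122

Answer: 1122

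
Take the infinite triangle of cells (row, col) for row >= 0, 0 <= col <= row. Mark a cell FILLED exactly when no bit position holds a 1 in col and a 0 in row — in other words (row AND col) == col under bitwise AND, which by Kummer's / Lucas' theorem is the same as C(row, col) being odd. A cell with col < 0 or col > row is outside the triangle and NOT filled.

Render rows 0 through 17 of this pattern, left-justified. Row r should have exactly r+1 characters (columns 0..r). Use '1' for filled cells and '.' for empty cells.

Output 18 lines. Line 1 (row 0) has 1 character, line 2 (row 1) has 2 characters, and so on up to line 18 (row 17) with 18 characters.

r0=0: 1
r1=1: 11
r2=10: 1.1
r3=11: 1111
r4=100: 1...1
r5=101: 11..11
r6=110: 1.1.1.1
r7=111: 11111111
r8=1000: 1.......1
r9=1001: 11......11
r10=1010: 1.1.....1.1
r11=1011: 1111....1111
r12=1100: 1...1...1...1
r13=1101: 11..11..11..11
r14=1110: 1.1.1.1.1.1.1.1
r15=1111: 1111111111111111
r16=10000: 1...............1
r17=10001: 11..............11

Answer: 1
11
1.1
1111
1...1
11..11
1.1.1.1
11111111
1.......1
11......11
1.1.....1.1
1111....1111
1...1...1...1
11..11..11..11
1.1.1.1.1.1.1.1
1111111111111111
1...............1
11..............11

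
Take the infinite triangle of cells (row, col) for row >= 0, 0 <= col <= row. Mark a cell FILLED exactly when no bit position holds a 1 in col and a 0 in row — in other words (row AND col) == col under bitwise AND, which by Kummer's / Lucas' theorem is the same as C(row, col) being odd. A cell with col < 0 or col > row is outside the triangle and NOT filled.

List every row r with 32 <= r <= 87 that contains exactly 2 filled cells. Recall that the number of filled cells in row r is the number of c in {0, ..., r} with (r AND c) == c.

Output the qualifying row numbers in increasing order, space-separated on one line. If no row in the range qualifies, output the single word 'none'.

Row r has 2^popcount(r) filled cells, so we need popcount(r) = log2(2) = 1.
Scan r = 32..87 and keep those with exactly 1 one-bits:
r=32=100000 popcount=1 -> KEEP
r=33=100001 popcount=2 -> skip
r=34=100010 popcount=2 -> skip
r=35=100011 popcount=3 -> skip
r=36=100100 popcount=2 -> skip
r=37=100101 popcount=3 -> skip
r=38=100110 popcount=3 -> skip
r=39=100111 popcount=4 -> skip
r=40=101000 popcount=2 -> skip
r=41=101001 popcount=3 -> skip
r=42=101010 popcount=3 -> skip
r=43=101011 popcount=4 -> skip
r=44=101100 popcount=3 -> skip
r=45=101101 popcount=4 -> skip
r=46=101110 popcount=4 -> skip
r=47=101111 popcount=5 -> skip
r=48=110000 popcount=2 -> skip
r=49=110001 popcount=3 -> skip
r=50=110010 popcount=3 -> skip
r=51=110011 popcount=4 -> skip
r=52=110100 popcount=3 -> skip
r=53=110101 popcount=4 -> skip
r=54=110110 popcount=4 -> skip
r=55=110111 popcount=5 -> skip
r=56=111000 popcount=3 -> skip
r=57=111001 popcount=4 -> skip
r=58=111010 popcount=4 -> skip
r=59=111011 popcount=5 -> skip
r=60=111100 popcount=4 -> skip
r=61=111101 popcount=5 -> skip
r=62=111110 popcount=5 -> skip
r=63=111111 popcount=6 -> skip
r=64=1000000 popcount=1 -> KEEP
r=65=1000001 popcount=2 -> skip
r=66=1000010 popcount=2 -> skip
r=67=1000011 popcount=3 -> skip
r=68=1000100 popcount=2 -> skip
r=69=1000101 popcount=3 -> skip
r=70=1000110 popcount=3 -> skip
r=71=1000111 popcount=4 -> skip
r=72=1001000 popcount=2 -> skip
r=73=1001001 popcount=3 -> skip
r=74=1001010 popcount=3 -> skip
r=75=1001011 popcount=4 -> skip
r=76=1001100 popcount=3 -> skip
r=77=1001101 popcount=4 -> skip
r=78=1001110 popcount=4 -> skip
r=79=1001111 popcount=5 -> skip
r=80=1010000 popcount=2 -> skip
r=81=1010001 popcount=3 -> skip
r=82=1010010 popcount=3 -> skip
r=83=1010011 popcount=4 -> skip
r=84=1010100 popcount=3 -> skip
r=85=1010101 popcount=4 -> skip
r=86=1010110 popcount=4 -> skip
r=87=1010111 popcount=5 -> skip
Kept rows: 32 64

Answer: 32 64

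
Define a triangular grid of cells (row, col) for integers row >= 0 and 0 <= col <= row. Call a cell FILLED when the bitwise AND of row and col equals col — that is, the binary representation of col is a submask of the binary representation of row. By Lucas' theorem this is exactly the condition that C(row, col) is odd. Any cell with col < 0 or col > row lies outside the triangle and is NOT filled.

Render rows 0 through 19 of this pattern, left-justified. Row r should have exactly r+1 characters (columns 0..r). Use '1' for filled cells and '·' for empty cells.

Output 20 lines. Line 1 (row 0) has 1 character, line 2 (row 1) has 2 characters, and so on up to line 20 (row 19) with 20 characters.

Answer: 1
11
1·1
1111
1···1
11··11
1·1·1·1
11111111
1·······1
11······11
1·1·····1·1
1111····1111
1···1···1···1
11··11··11··11
1·1·1·1·1·1·1·1
1111111111111111
1···············1
11··············11
1·1·············1·1
1111············1111

Derivation:
r0=0: 1
r1=1: 11
r2=10: 1·1
r3=11: 1111
r4=100: 1···1
r5=101: 11··11
r6=110: 1·1·1·1
r7=111: 11111111
r8=1000: 1·······1
r9=1001: 11······11
r10=1010: 1·1·····1·1
r11=1011: 1111····1111
r12=1100: 1···1···1···1
r13=1101: 11··11··11··11
r14=1110: 1·1·1·1·1·1·1·1
r15=1111: 1111111111111111
r16=10000: 1···············1
r17=10001: 11··············11
r18=10010: 1·1·············1·1
r19=10011: 1111············1111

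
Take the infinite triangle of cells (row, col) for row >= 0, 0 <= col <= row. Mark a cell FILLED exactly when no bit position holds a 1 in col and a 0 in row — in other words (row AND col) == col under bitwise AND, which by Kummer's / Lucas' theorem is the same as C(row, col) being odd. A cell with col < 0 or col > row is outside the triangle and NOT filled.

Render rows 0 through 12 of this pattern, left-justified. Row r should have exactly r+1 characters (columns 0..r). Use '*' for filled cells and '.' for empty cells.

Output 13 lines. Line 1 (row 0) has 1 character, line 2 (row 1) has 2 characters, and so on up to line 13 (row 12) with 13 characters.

Answer: *
**
*.*
****
*...*
**..**
*.*.*.*
********
*.......*
**......**
*.*.....*.*
****....****
*...*...*...*

Derivation:
r0=0: *
r1=1: **
r2=10: *.*
r3=11: ****
r4=100: *...*
r5=101: **..**
r6=110: *.*.*.*
r7=111: ********
r8=1000: *.......*
r9=1001: **......**
r10=1010: *.*.....*.*
r11=1011: ****....****
r12=1100: *...*...*...*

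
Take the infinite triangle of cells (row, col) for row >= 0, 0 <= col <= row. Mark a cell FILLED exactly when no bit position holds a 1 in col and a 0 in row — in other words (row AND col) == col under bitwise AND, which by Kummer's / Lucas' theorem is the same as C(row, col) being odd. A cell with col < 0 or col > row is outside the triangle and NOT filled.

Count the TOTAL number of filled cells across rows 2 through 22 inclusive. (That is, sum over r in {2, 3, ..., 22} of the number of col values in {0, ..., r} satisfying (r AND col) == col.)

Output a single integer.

Answer: 116

Derivation:
r2=10 pc1: +2 =2
r3=11 pc2: +4 =6
r4=100 pc1: +2 =8
r5=101 pc2: +4 =12
r6=110 pc2: +4 =16
r7=111 pc3: +8 =24
r8=1000 pc1: +2 =26
r9=1001 pc2: +4 =30
r10=1010 pc2: +4 =34
r11=1011 pc3: +8 =42
r12=1100 pc2: +4 =46
r13=1101 pc3: +8 =54
r14=1110 pc3: +8 =62
r15=1111 pc4: +16 =78
r16=10000 pc1: +2 =80
r17=10001 pc2: +4 =84
r18=10010 pc2: +4 =88
r19=10011 pc3: +8 =96
r20=10100 pc2: +4 =100
r21=10101 pc3: +8 =108
r22=10110 pc3: +8 =116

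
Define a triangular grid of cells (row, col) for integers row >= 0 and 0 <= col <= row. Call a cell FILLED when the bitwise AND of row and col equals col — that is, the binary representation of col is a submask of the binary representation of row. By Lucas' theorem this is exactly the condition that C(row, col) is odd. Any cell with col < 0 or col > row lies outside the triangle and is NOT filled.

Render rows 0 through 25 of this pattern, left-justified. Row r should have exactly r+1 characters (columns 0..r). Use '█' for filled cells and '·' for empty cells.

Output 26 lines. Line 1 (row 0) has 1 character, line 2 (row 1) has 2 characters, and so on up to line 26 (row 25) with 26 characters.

r0=0: █
r1=1: ██
r2=10: █·█
r3=11: ████
r4=100: █···█
r5=101: ██··██
r6=110: █·█·█·█
r7=111: ████████
r8=1000: █·······█
r9=1001: ██······██
r10=1010: █·█·····█·█
r11=1011: ████····████
r12=1100: █···█···█···█
r13=1101: ██··██··██··██
r14=1110: █·█·█·█·█·█·█·█
r15=1111: ████████████████
r16=10000: █···············█
r17=10001: ██··············██
r18=10010: █·█·············█·█
r19=10011: ████············████
r20=10100: █···█···········█···█
r21=10101: ██··██··········██··██
r22=10110: █·█·█·█·········█·█·█·█
r23=10111: ████████········████████
r24=11000: █·······█·······█·······█
r25=11001: ██······██······██······██

Answer: █
██
█·█
████
█···█
██··██
█·█·█·█
████████
█·······█
██······██
█·█·····█·█
████····████
█···█···█···█
██··██··██··██
█·█·█·█·█·█·█·█
████████████████
█···············█
██··············██
█·█·············█·█
████············████
█···█···········█···█
██··██··········██··██
█·█·█·█·········█·█·█·█
████████········████████
█·······█·······█·······█
██······██······██······██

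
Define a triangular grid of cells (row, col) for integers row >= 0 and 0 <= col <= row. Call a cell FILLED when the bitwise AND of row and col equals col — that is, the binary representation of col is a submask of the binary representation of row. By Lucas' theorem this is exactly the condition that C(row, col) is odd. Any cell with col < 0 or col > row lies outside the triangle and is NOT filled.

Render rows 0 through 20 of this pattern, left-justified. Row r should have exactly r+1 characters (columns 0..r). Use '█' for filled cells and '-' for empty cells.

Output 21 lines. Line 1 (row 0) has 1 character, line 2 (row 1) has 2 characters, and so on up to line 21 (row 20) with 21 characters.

Answer: █
██
█-█
████
█---█
██--██
█-█-█-█
████████
█-------█
██------██
█-█-----█-█
████----████
█---█---█---█
██--██--██--██
█-█-█-█-█-█-█-█
████████████████
█---------------█
██--------------██
█-█-------------█-█
████------------████
█---█-----------█---█

Derivation:
r0=0: █
r1=1: ██
r2=10: █-█
r3=11: ████
r4=100: █---█
r5=101: ██--██
r6=110: █-█-█-█
r7=111: ████████
r8=1000: █-------█
r9=1001: ██------██
r10=1010: █-█-----█-█
r11=1011: ████----████
r12=1100: █---█---█---█
r13=1101: ██--██--██--██
r14=1110: █-█-█-█-█-█-█-█
r15=1111: ████████████████
r16=10000: █---------------█
r17=10001: ██--------------██
r18=10010: █-█-------------█-█
r19=10011: ████------------████
r20=10100: █---█-----------█---█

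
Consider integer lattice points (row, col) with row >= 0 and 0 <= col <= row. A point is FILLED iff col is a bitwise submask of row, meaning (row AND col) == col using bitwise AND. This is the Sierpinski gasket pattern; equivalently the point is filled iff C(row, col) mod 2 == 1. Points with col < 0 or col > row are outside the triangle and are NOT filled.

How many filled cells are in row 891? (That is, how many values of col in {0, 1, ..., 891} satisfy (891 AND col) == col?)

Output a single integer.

Answer: 256

Derivation:
891 in binary = 1101111011
popcount(891) = number of 1-bits in 1101111011 = 8
A col c satisfies (891 AND c) == c iff every set bit of c is also set in 891; each of the 8 set bits of 891 can independently be on or off in c.
count = 2^8 = 256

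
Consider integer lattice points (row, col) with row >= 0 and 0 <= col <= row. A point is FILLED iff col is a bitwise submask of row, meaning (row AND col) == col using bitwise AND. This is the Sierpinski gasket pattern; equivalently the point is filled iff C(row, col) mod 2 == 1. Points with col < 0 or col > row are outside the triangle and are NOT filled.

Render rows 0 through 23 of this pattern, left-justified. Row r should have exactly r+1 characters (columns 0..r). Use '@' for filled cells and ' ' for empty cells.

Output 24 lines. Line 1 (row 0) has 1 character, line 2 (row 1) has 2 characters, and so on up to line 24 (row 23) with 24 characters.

Answer: @
@@
@ @
@@@@
@   @
@@  @@
@ @ @ @
@@@@@@@@
@       @
@@      @@
@ @     @ @
@@@@    @@@@
@   @   @   @
@@  @@  @@  @@
@ @ @ @ @ @ @ @
@@@@@@@@@@@@@@@@
@               @
@@              @@
@ @             @ @
@@@@            @@@@
@   @           @   @
@@  @@          @@  @@
@ @ @ @         @ @ @ @
@@@@@@@@        @@@@@@@@

Derivation:
r0=0: @
r1=1: @@
r2=10: @ @
r3=11: @@@@
r4=100: @   @
r5=101: @@  @@
r6=110: @ @ @ @
r7=111: @@@@@@@@
r8=1000: @       @
r9=1001: @@      @@
r10=1010: @ @     @ @
r11=1011: @@@@    @@@@
r12=1100: @   @   @   @
r13=1101: @@  @@  @@  @@
r14=1110: @ @ @ @ @ @ @ @
r15=1111: @@@@@@@@@@@@@@@@
r16=10000: @               @
r17=10001: @@              @@
r18=10010: @ @             @ @
r19=10011: @@@@            @@@@
r20=10100: @   @           @   @
r21=10101: @@  @@          @@  @@
r22=10110: @ @ @ @         @ @ @ @
r23=10111: @@@@@@@@        @@@@@@@@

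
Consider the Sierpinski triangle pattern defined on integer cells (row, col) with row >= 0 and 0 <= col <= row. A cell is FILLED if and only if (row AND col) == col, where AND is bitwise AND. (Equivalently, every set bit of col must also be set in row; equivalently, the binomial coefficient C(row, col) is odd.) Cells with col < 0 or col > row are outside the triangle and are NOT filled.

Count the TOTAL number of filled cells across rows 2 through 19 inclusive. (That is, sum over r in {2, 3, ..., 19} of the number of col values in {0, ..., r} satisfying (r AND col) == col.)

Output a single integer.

Answer: 96

Derivation:
r2=10 pc1: +2 =2
r3=11 pc2: +4 =6
r4=100 pc1: +2 =8
r5=101 pc2: +4 =12
r6=110 pc2: +4 =16
r7=111 pc3: +8 =24
r8=1000 pc1: +2 =26
r9=1001 pc2: +4 =30
r10=1010 pc2: +4 =34
r11=1011 pc3: +8 =42
r12=1100 pc2: +4 =46
r13=1101 pc3: +8 =54
r14=1110 pc3: +8 =62
r15=1111 pc4: +16 =78
r16=10000 pc1: +2 =80
r17=10001 pc2: +4 =84
r18=10010 pc2: +4 =88
r19=10011 pc3: +8 =96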